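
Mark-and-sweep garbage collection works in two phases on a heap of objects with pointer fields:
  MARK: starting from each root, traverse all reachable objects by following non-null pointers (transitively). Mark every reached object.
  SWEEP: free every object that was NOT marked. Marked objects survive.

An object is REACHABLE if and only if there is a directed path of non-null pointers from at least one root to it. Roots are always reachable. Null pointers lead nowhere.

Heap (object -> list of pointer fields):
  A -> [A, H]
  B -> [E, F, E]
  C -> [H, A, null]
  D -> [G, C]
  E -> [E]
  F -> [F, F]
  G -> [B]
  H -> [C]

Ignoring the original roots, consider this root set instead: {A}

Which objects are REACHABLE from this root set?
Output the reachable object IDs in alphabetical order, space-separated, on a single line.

Answer: A C H

Derivation:
Roots: A
Mark A: refs=A H, marked=A
Mark H: refs=C, marked=A H
Mark C: refs=H A null, marked=A C H
Unmarked (collected): B D E F G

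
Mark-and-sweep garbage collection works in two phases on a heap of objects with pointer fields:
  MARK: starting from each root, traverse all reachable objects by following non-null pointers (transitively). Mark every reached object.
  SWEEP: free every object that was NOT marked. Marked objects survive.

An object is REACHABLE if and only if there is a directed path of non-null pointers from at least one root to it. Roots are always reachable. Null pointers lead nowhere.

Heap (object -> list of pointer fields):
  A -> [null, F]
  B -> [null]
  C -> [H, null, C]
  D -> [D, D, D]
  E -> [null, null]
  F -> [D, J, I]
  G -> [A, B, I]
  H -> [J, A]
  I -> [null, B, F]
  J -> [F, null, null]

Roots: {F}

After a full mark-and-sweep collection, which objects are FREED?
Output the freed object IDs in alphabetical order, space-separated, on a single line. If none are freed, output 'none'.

Roots: F
Mark F: refs=D J I, marked=F
Mark D: refs=D D D, marked=D F
Mark J: refs=F null null, marked=D F J
Mark I: refs=null B F, marked=D F I J
Mark B: refs=null, marked=B D F I J
Unmarked (collected): A C E G H

Answer: A C E G H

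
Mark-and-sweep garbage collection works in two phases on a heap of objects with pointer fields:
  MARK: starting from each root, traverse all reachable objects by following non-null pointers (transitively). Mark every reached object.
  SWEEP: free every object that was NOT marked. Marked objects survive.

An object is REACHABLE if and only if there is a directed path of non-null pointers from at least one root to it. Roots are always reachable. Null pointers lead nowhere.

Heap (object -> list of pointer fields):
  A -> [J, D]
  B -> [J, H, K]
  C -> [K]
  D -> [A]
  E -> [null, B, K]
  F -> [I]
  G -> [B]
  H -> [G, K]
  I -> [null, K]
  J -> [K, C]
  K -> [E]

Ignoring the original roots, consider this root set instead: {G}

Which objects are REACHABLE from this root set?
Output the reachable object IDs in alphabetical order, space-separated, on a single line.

Roots: G
Mark G: refs=B, marked=G
Mark B: refs=J H K, marked=B G
Mark J: refs=K C, marked=B G J
Mark H: refs=G K, marked=B G H J
Mark K: refs=E, marked=B G H J K
Mark C: refs=K, marked=B C G H J K
Mark E: refs=null B K, marked=B C E G H J K
Unmarked (collected): A D F I

Answer: B C E G H J K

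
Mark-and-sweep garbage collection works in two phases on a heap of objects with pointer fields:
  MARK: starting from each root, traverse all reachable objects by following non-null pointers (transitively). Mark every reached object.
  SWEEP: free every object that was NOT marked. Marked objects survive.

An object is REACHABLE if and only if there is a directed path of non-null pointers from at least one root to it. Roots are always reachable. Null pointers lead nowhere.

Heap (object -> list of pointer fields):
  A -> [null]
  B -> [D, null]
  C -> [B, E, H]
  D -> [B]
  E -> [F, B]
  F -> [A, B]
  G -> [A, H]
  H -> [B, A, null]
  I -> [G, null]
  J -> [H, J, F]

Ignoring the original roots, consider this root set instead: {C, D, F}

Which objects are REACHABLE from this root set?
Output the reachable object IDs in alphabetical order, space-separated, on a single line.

Roots: C D F
Mark C: refs=B E H, marked=C
Mark D: refs=B, marked=C D
Mark F: refs=A B, marked=C D F
Mark B: refs=D null, marked=B C D F
Mark E: refs=F B, marked=B C D E F
Mark H: refs=B A null, marked=B C D E F H
Mark A: refs=null, marked=A B C D E F H
Unmarked (collected): G I J

Answer: A B C D E F H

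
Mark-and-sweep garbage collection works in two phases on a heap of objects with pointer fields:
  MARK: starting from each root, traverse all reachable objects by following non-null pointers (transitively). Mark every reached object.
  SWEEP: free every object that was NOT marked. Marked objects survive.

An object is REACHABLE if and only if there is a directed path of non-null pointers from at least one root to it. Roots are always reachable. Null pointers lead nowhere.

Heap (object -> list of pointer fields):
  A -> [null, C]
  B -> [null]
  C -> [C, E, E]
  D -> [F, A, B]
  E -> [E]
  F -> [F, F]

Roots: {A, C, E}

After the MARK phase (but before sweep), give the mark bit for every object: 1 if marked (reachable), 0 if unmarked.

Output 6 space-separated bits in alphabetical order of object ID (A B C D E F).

Answer: 1 0 1 0 1 0

Derivation:
Roots: A C E
Mark A: refs=null C, marked=A
Mark C: refs=C E E, marked=A C
Mark E: refs=E, marked=A C E
Unmarked (collected): B D F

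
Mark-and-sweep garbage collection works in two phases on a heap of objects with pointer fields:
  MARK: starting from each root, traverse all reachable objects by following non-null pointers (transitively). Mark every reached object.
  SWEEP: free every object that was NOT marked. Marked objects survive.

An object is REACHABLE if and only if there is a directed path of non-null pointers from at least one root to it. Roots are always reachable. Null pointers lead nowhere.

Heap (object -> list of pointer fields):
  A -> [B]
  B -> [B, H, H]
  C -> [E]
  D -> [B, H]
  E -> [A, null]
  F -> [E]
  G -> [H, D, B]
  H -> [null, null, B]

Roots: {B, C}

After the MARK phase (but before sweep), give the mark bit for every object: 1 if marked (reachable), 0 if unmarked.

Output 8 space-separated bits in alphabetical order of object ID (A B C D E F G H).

Answer: 1 1 1 0 1 0 0 1

Derivation:
Roots: B C
Mark B: refs=B H H, marked=B
Mark C: refs=E, marked=B C
Mark H: refs=null null B, marked=B C H
Mark E: refs=A null, marked=B C E H
Mark A: refs=B, marked=A B C E H
Unmarked (collected): D F G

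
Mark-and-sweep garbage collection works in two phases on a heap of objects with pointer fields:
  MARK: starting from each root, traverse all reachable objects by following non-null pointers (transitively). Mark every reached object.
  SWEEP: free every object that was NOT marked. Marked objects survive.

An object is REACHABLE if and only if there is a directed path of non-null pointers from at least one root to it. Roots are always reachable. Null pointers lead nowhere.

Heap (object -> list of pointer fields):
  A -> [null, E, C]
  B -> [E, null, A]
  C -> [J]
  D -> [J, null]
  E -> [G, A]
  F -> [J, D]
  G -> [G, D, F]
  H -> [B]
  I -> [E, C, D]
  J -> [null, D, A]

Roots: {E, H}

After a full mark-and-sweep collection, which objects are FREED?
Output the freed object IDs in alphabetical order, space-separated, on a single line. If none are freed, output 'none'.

Roots: E H
Mark E: refs=G A, marked=E
Mark H: refs=B, marked=E H
Mark G: refs=G D F, marked=E G H
Mark A: refs=null E C, marked=A E G H
Mark B: refs=E null A, marked=A B E G H
Mark D: refs=J null, marked=A B D E G H
Mark F: refs=J D, marked=A B D E F G H
Mark C: refs=J, marked=A B C D E F G H
Mark J: refs=null D A, marked=A B C D E F G H J
Unmarked (collected): I

Answer: I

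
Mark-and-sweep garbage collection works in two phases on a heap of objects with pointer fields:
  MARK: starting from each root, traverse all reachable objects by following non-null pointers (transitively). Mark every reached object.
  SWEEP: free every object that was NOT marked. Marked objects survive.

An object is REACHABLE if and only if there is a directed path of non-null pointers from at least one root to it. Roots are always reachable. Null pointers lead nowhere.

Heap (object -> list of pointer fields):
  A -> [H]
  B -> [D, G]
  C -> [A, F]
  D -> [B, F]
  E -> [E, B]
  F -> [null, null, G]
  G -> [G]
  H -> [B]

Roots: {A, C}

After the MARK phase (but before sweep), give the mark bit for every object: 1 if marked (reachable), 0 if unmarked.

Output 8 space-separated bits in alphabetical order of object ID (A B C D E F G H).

Roots: A C
Mark A: refs=H, marked=A
Mark C: refs=A F, marked=A C
Mark H: refs=B, marked=A C H
Mark F: refs=null null G, marked=A C F H
Mark B: refs=D G, marked=A B C F H
Mark G: refs=G, marked=A B C F G H
Mark D: refs=B F, marked=A B C D F G H
Unmarked (collected): E

Answer: 1 1 1 1 0 1 1 1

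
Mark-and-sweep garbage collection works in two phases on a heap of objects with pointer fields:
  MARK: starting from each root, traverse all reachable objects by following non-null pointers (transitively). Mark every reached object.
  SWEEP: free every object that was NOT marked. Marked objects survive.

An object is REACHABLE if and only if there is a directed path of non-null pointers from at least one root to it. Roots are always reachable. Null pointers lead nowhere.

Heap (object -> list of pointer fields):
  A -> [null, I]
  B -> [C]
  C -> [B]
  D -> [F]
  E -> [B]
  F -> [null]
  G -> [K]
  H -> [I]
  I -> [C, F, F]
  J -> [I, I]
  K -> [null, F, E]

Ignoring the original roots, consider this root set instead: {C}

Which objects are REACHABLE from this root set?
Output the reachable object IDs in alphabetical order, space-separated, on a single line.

Roots: C
Mark C: refs=B, marked=C
Mark B: refs=C, marked=B C
Unmarked (collected): A D E F G H I J K

Answer: B C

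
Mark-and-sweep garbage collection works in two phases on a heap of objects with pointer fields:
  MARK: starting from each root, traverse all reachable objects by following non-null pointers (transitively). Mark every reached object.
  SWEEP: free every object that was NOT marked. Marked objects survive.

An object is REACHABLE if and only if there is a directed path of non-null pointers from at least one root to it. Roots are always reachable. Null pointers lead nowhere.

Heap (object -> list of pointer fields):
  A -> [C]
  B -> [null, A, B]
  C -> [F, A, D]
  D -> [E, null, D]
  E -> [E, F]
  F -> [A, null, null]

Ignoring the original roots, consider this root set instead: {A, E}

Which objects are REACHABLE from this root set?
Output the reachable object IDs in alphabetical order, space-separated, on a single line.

Roots: A E
Mark A: refs=C, marked=A
Mark E: refs=E F, marked=A E
Mark C: refs=F A D, marked=A C E
Mark F: refs=A null null, marked=A C E F
Mark D: refs=E null D, marked=A C D E F
Unmarked (collected): B

Answer: A C D E F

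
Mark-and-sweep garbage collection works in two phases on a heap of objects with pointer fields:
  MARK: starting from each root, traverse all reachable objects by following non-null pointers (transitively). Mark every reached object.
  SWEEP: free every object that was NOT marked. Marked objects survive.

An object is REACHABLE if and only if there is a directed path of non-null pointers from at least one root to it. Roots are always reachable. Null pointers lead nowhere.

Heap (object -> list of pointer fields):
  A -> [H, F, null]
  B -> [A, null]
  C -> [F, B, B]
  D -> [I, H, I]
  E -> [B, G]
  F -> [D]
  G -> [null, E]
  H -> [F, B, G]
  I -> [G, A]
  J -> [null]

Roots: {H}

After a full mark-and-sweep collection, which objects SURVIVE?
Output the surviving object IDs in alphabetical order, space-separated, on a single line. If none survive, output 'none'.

Answer: A B D E F G H I

Derivation:
Roots: H
Mark H: refs=F B G, marked=H
Mark F: refs=D, marked=F H
Mark B: refs=A null, marked=B F H
Mark G: refs=null E, marked=B F G H
Mark D: refs=I H I, marked=B D F G H
Mark A: refs=H F null, marked=A B D F G H
Mark E: refs=B G, marked=A B D E F G H
Mark I: refs=G A, marked=A B D E F G H I
Unmarked (collected): C J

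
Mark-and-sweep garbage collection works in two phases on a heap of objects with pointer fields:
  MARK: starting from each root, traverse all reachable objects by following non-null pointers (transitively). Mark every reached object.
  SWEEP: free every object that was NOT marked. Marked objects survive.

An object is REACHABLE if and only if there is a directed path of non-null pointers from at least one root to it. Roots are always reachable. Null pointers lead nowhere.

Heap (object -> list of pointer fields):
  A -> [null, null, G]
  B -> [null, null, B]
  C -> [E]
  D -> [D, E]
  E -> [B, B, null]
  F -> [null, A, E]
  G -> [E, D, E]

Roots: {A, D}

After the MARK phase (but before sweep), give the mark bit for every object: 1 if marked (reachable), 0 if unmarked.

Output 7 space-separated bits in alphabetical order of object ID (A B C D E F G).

Answer: 1 1 0 1 1 0 1

Derivation:
Roots: A D
Mark A: refs=null null G, marked=A
Mark D: refs=D E, marked=A D
Mark G: refs=E D E, marked=A D G
Mark E: refs=B B null, marked=A D E G
Mark B: refs=null null B, marked=A B D E G
Unmarked (collected): C F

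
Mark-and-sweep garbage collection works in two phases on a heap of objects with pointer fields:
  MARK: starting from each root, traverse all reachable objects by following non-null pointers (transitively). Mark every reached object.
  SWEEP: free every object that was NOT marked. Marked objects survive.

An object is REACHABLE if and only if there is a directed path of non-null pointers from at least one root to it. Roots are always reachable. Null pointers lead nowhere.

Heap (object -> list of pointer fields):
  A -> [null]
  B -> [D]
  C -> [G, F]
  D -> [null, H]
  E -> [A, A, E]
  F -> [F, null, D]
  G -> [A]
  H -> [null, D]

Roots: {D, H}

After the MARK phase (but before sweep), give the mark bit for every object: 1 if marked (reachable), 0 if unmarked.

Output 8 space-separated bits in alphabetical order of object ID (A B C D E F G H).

Answer: 0 0 0 1 0 0 0 1

Derivation:
Roots: D H
Mark D: refs=null H, marked=D
Mark H: refs=null D, marked=D H
Unmarked (collected): A B C E F G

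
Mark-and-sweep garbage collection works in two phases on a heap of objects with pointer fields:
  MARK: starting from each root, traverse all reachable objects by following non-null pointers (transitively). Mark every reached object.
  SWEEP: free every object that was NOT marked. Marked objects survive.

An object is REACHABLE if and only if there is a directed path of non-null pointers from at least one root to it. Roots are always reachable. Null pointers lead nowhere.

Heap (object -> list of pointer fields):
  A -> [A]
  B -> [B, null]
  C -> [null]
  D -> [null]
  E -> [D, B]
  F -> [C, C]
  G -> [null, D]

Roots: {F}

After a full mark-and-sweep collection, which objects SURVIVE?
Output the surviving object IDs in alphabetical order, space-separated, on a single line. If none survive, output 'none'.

Answer: C F

Derivation:
Roots: F
Mark F: refs=C C, marked=F
Mark C: refs=null, marked=C F
Unmarked (collected): A B D E G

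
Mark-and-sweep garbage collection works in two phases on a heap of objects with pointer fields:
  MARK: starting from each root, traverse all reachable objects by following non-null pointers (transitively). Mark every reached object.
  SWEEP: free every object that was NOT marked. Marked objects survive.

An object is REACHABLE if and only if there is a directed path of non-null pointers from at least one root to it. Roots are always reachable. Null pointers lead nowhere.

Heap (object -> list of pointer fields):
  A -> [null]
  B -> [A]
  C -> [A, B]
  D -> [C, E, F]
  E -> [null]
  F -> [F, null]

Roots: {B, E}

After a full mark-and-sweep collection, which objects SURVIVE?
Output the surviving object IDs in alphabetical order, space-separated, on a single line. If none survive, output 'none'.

Roots: B E
Mark B: refs=A, marked=B
Mark E: refs=null, marked=B E
Mark A: refs=null, marked=A B E
Unmarked (collected): C D F

Answer: A B E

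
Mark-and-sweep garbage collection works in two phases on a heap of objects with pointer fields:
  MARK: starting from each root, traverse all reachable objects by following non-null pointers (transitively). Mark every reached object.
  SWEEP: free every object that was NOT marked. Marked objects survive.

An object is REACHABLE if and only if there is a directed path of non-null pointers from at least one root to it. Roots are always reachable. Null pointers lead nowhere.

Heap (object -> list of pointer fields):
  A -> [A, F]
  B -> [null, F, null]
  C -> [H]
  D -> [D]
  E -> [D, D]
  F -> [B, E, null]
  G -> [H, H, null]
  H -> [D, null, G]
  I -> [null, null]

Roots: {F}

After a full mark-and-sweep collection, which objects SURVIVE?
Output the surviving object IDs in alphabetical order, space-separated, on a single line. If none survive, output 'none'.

Answer: B D E F

Derivation:
Roots: F
Mark F: refs=B E null, marked=F
Mark B: refs=null F null, marked=B F
Mark E: refs=D D, marked=B E F
Mark D: refs=D, marked=B D E F
Unmarked (collected): A C G H I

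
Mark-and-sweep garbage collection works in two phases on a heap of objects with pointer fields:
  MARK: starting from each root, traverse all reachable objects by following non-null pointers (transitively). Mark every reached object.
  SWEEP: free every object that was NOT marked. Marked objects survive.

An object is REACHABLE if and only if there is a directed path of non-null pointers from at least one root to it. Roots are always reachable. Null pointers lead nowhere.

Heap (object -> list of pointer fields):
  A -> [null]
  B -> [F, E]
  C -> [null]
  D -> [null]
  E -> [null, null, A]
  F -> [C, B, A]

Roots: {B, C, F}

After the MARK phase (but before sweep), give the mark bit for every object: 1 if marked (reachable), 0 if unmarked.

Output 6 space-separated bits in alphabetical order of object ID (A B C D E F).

Roots: B C F
Mark B: refs=F E, marked=B
Mark C: refs=null, marked=B C
Mark F: refs=C B A, marked=B C F
Mark E: refs=null null A, marked=B C E F
Mark A: refs=null, marked=A B C E F
Unmarked (collected): D

Answer: 1 1 1 0 1 1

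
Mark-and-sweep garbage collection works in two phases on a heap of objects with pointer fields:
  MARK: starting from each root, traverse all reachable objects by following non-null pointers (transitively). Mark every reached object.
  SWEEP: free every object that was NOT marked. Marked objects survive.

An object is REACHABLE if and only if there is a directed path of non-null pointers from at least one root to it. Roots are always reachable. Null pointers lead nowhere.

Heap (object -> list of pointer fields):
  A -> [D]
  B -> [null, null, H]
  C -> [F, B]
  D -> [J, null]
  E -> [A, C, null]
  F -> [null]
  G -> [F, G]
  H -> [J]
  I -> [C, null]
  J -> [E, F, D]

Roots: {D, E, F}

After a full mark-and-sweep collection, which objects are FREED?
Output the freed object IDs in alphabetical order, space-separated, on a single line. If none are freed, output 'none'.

Roots: D E F
Mark D: refs=J null, marked=D
Mark E: refs=A C null, marked=D E
Mark F: refs=null, marked=D E F
Mark J: refs=E F D, marked=D E F J
Mark A: refs=D, marked=A D E F J
Mark C: refs=F B, marked=A C D E F J
Mark B: refs=null null H, marked=A B C D E F J
Mark H: refs=J, marked=A B C D E F H J
Unmarked (collected): G I

Answer: G I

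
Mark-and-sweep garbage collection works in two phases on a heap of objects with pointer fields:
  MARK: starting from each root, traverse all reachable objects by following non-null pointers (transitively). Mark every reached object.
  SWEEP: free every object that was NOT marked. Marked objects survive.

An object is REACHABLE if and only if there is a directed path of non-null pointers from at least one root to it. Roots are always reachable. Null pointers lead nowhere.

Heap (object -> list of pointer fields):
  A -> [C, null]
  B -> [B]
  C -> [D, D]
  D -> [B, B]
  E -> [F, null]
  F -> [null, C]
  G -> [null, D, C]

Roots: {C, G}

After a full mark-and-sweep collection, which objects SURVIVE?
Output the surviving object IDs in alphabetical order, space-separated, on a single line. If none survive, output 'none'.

Roots: C G
Mark C: refs=D D, marked=C
Mark G: refs=null D C, marked=C G
Mark D: refs=B B, marked=C D G
Mark B: refs=B, marked=B C D G
Unmarked (collected): A E F

Answer: B C D G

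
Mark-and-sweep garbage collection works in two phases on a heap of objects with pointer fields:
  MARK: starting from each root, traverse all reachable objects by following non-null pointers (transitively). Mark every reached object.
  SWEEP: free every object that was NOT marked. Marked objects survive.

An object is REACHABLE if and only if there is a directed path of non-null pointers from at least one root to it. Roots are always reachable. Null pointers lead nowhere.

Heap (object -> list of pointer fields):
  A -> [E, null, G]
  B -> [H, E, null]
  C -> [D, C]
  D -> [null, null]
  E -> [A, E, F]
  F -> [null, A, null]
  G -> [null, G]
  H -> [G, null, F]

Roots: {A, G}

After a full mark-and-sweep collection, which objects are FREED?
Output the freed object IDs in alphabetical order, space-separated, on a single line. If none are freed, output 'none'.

Roots: A G
Mark A: refs=E null G, marked=A
Mark G: refs=null G, marked=A G
Mark E: refs=A E F, marked=A E G
Mark F: refs=null A null, marked=A E F G
Unmarked (collected): B C D H

Answer: B C D H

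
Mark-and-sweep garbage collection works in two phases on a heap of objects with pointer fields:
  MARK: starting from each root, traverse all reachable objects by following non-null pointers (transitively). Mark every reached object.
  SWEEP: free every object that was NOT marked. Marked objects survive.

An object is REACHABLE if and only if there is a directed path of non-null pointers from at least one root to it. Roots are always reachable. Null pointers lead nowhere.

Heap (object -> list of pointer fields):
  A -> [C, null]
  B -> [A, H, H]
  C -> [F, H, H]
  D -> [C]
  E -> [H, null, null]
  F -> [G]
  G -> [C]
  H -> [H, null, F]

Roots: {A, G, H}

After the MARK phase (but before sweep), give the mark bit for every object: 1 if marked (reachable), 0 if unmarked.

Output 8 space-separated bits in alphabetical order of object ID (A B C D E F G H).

Roots: A G H
Mark A: refs=C null, marked=A
Mark G: refs=C, marked=A G
Mark H: refs=H null F, marked=A G H
Mark C: refs=F H H, marked=A C G H
Mark F: refs=G, marked=A C F G H
Unmarked (collected): B D E

Answer: 1 0 1 0 0 1 1 1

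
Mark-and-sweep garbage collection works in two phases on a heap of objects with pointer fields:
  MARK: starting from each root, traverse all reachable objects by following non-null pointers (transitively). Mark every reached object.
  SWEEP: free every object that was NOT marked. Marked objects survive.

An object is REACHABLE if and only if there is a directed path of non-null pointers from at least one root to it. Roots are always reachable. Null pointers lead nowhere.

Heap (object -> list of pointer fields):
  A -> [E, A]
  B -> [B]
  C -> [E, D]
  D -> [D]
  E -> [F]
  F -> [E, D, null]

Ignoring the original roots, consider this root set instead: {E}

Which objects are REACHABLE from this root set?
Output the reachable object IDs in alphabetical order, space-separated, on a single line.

Roots: E
Mark E: refs=F, marked=E
Mark F: refs=E D null, marked=E F
Mark D: refs=D, marked=D E F
Unmarked (collected): A B C

Answer: D E F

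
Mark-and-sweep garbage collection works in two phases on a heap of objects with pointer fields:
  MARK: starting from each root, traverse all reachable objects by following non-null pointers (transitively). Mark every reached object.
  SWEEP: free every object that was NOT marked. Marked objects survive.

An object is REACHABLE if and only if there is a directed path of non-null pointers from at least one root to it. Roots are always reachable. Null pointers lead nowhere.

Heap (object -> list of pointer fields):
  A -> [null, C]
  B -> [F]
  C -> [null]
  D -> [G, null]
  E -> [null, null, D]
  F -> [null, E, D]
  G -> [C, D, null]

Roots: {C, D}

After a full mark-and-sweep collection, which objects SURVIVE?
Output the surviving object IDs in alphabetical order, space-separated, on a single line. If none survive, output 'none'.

Roots: C D
Mark C: refs=null, marked=C
Mark D: refs=G null, marked=C D
Mark G: refs=C D null, marked=C D G
Unmarked (collected): A B E F

Answer: C D G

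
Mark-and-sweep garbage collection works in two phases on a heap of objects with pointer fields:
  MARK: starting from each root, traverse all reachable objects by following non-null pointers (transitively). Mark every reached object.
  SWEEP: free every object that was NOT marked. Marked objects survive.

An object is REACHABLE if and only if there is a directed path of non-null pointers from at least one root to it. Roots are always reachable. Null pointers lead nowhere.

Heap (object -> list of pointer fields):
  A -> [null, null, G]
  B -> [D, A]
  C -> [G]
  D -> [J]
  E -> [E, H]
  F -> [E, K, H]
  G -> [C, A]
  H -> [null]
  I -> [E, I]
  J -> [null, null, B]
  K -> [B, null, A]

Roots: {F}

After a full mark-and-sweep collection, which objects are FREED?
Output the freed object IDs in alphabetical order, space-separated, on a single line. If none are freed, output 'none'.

Answer: I

Derivation:
Roots: F
Mark F: refs=E K H, marked=F
Mark E: refs=E H, marked=E F
Mark K: refs=B null A, marked=E F K
Mark H: refs=null, marked=E F H K
Mark B: refs=D A, marked=B E F H K
Mark A: refs=null null G, marked=A B E F H K
Mark D: refs=J, marked=A B D E F H K
Mark G: refs=C A, marked=A B D E F G H K
Mark J: refs=null null B, marked=A B D E F G H J K
Mark C: refs=G, marked=A B C D E F G H J K
Unmarked (collected): I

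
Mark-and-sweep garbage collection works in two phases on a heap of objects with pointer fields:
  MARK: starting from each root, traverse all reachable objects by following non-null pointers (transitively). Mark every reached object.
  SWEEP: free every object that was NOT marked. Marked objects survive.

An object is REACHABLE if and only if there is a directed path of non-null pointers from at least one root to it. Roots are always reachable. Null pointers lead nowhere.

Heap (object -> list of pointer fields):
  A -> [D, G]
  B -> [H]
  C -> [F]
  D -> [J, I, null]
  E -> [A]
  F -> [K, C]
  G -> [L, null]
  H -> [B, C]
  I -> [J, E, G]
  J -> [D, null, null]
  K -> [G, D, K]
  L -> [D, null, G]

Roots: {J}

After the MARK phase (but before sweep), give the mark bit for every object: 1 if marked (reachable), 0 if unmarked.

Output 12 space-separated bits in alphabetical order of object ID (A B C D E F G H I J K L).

Roots: J
Mark J: refs=D null null, marked=J
Mark D: refs=J I null, marked=D J
Mark I: refs=J E G, marked=D I J
Mark E: refs=A, marked=D E I J
Mark G: refs=L null, marked=D E G I J
Mark A: refs=D G, marked=A D E G I J
Mark L: refs=D null G, marked=A D E G I J L
Unmarked (collected): B C F H K

Answer: 1 0 0 1 1 0 1 0 1 1 0 1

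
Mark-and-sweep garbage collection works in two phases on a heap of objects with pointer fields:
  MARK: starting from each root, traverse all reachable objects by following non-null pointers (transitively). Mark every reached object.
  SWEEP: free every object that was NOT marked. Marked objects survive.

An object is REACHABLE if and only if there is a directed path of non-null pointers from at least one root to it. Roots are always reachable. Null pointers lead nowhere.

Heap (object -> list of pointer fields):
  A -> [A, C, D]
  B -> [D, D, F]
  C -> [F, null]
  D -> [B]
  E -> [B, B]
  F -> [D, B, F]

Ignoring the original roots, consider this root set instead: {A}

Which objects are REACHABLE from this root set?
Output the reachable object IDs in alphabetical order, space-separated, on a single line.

Answer: A B C D F

Derivation:
Roots: A
Mark A: refs=A C D, marked=A
Mark C: refs=F null, marked=A C
Mark D: refs=B, marked=A C D
Mark F: refs=D B F, marked=A C D F
Mark B: refs=D D F, marked=A B C D F
Unmarked (collected): E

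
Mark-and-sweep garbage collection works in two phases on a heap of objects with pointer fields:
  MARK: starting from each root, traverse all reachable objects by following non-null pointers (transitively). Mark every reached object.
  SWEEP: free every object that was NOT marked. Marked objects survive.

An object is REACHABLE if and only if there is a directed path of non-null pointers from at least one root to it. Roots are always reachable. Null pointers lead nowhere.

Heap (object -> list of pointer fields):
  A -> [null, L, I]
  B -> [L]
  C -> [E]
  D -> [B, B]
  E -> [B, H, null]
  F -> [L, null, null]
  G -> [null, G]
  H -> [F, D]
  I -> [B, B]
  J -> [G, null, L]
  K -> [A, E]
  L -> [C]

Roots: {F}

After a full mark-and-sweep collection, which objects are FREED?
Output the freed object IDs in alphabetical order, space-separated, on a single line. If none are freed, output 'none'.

Roots: F
Mark F: refs=L null null, marked=F
Mark L: refs=C, marked=F L
Mark C: refs=E, marked=C F L
Mark E: refs=B H null, marked=C E F L
Mark B: refs=L, marked=B C E F L
Mark H: refs=F D, marked=B C E F H L
Mark D: refs=B B, marked=B C D E F H L
Unmarked (collected): A G I J K

Answer: A G I J K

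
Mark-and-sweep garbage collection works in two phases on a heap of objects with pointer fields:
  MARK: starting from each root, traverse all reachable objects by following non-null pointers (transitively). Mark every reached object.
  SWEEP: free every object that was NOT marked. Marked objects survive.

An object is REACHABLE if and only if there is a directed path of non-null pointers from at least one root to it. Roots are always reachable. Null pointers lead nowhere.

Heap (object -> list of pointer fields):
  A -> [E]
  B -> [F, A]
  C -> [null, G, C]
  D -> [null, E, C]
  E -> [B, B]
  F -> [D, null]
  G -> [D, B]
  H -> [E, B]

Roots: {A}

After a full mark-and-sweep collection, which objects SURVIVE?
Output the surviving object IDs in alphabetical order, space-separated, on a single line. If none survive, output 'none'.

Answer: A B C D E F G

Derivation:
Roots: A
Mark A: refs=E, marked=A
Mark E: refs=B B, marked=A E
Mark B: refs=F A, marked=A B E
Mark F: refs=D null, marked=A B E F
Mark D: refs=null E C, marked=A B D E F
Mark C: refs=null G C, marked=A B C D E F
Mark G: refs=D B, marked=A B C D E F G
Unmarked (collected): H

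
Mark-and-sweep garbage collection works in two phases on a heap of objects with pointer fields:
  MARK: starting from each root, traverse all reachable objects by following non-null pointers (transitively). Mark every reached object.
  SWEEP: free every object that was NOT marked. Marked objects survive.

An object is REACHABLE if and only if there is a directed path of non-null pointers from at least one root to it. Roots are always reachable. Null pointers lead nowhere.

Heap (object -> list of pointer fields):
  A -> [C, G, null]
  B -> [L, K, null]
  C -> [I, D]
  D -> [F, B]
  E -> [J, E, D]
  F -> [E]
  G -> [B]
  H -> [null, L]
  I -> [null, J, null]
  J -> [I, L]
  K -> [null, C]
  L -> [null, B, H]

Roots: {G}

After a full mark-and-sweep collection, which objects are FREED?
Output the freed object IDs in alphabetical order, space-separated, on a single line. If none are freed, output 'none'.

Roots: G
Mark G: refs=B, marked=G
Mark B: refs=L K null, marked=B G
Mark L: refs=null B H, marked=B G L
Mark K: refs=null C, marked=B G K L
Mark H: refs=null L, marked=B G H K L
Mark C: refs=I D, marked=B C G H K L
Mark I: refs=null J null, marked=B C G H I K L
Mark D: refs=F B, marked=B C D G H I K L
Mark J: refs=I L, marked=B C D G H I J K L
Mark F: refs=E, marked=B C D F G H I J K L
Mark E: refs=J E D, marked=B C D E F G H I J K L
Unmarked (collected): A

Answer: A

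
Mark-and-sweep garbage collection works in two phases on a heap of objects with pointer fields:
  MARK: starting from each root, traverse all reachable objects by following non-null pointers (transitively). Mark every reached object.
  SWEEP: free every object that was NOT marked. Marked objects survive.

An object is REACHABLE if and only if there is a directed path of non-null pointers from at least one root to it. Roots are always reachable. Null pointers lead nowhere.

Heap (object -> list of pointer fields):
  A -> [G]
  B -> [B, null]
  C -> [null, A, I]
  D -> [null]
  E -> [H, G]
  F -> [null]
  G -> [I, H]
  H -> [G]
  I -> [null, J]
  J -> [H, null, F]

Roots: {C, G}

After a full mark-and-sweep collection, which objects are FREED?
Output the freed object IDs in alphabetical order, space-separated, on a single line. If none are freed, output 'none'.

Roots: C G
Mark C: refs=null A I, marked=C
Mark G: refs=I H, marked=C G
Mark A: refs=G, marked=A C G
Mark I: refs=null J, marked=A C G I
Mark H: refs=G, marked=A C G H I
Mark J: refs=H null F, marked=A C G H I J
Mark F: refs=null, marked=A C F G H I J
Unmarked (collected): B D E

Answer: B D E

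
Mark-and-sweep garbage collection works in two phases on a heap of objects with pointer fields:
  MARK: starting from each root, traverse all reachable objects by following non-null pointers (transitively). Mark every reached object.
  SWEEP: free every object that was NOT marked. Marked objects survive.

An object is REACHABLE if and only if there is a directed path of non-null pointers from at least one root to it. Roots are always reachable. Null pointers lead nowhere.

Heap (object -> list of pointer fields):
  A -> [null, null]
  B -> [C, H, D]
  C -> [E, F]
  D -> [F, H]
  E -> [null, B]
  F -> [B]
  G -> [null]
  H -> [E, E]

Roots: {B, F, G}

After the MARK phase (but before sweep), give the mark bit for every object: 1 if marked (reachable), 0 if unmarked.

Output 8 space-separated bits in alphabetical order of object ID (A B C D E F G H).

Answer: 0 1 1 1 1 1 1 1

Derivation:
Roots: B F G
Mark B: refs=C H D, marked=B
Mark F: refs=B, marked=B F
Mark G: refs=null, marked=B F G
Mark C: refs=E F, marked=B C F G
Mark H: refs=E E, marked=B C F G H
Mark D: refs=F H, marked=B C D F G H
Mark E: refs=null B, marked=B C D E F G H
Unmarked (collected): A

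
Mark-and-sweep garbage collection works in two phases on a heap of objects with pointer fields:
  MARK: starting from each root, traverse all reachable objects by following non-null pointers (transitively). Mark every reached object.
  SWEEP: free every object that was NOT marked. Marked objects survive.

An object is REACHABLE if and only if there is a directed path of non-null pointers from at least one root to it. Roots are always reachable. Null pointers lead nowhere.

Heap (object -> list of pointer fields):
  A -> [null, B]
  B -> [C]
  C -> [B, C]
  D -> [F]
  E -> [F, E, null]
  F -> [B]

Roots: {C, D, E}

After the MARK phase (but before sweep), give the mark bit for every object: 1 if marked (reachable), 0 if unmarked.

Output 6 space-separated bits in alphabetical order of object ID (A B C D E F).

Answer: 0 1 1 1 1 1

Derivation:
Roots: C D E
Mark C: refs=B C, marked=C
Mark D: refs=F, marked=C D
Mark E: refs=F E null, marked=C D E
Mark B: refs=C, marked=B C D E
Mark F: refs=B, marked=B C D E F
Unmarked (collected): A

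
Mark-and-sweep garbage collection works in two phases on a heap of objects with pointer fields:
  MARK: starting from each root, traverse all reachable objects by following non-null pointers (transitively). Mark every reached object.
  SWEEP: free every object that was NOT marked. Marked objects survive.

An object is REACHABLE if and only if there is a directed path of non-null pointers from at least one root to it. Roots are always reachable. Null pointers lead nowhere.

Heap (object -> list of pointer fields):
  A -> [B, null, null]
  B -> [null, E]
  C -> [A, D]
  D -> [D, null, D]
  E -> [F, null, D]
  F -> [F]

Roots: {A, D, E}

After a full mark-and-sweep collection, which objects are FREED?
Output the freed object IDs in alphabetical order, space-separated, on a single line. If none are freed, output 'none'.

Roots: A D E
Mark A: refs=B null null, marked=A
Mark D: refs=D null D, marked=A D
Mark E: refs=F null D, marked=A D E
Mark B: refs=null E, marked=A B D E
Mark F: refs=F, marked=A B D E F
Unmarked (collected): C

Answer: C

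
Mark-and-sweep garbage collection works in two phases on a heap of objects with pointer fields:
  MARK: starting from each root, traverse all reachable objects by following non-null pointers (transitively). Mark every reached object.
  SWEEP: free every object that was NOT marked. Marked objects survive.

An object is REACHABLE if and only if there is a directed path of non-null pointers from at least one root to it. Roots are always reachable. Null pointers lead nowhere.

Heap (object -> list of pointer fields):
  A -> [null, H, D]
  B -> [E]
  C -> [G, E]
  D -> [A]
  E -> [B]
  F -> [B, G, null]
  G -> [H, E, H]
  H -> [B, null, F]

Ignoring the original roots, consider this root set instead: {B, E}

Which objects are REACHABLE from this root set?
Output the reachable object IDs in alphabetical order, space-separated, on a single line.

Roots: B E
Mark B: refs=E, marked=B
Mark E: refs=B, marked=B E
Unmarked (collected): A C D F G H

Answer: B E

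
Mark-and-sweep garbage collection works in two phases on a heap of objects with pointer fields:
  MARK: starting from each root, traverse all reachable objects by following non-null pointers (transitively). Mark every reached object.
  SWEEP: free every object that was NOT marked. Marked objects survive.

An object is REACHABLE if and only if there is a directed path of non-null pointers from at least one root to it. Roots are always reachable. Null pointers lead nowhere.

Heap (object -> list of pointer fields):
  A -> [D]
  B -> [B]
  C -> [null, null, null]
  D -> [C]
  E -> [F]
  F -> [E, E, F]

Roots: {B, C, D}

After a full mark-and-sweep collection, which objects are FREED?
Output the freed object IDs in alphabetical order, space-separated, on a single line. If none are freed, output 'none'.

Answer: A E F

Derivation:
Roots: B C D
Mark B: refs=B, marked=B
Mark C: refs=null null null, marked=B C
Mark D: refs=C, marked=B C D
Unmarked (collected): A E F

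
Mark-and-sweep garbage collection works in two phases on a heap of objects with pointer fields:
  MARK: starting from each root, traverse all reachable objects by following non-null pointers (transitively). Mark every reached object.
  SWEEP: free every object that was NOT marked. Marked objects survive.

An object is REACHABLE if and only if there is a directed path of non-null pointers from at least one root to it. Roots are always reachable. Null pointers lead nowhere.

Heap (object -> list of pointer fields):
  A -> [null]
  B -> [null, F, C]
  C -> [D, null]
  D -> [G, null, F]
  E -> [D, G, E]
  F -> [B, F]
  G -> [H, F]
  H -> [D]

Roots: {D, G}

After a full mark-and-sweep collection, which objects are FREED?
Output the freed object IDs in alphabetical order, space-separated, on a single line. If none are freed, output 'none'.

Roots: D G
Mark D: refs=G null F, marked=D
Mark G: refs=H F, marked=D G
Mark F: refs=B F, marked=D F G
Mark H: refs=D, marked=D F G H
Mark B: refs=null F C, marked=B D F G H
Mark C: refs=D null, marked=B C D F G H
Unmarked (collected): A E

Answer: A E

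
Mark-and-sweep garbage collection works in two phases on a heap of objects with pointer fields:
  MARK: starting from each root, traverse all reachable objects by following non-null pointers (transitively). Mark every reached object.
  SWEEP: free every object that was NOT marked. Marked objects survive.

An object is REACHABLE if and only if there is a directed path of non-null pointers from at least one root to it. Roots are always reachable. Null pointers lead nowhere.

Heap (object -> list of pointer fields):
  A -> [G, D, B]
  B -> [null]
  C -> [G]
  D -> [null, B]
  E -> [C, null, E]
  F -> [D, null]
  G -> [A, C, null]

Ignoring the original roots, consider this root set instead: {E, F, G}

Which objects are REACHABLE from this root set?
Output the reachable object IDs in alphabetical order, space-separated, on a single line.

Roots: E F G
Mark E: refs=C null E, marked=E
Mark F: refs=D null, marked=E F
Mark G: refs=A C null, marked=E F G
Mark C: refs=G, marked=C E F G
Mark D: refs=null B, marked=C D E F G
Mark A: refs=G D B, marked=A C D E F G
Mark B: refs=null, marked=A B C D E F G
Unmarked (collected): (none)

Answer: A B C D E F G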